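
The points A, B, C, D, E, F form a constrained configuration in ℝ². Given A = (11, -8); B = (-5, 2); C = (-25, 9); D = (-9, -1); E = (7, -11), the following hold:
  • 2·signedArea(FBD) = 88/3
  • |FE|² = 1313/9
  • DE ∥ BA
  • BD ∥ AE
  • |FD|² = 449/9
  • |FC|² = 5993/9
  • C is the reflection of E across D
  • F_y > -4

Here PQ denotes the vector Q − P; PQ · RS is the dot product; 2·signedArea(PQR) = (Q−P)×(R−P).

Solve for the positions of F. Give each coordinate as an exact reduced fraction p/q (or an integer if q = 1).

1. F_x = -7/3  [line 3·x + -4·y + -19/3 = 0 ∩ |FD|² = 449/9]
2. F_y = -10/3  [line 3·x + -4·y + -19/3 = 0 ∩ |FD|² = 449/9]
   → F = (-7/3, -10/3)

F = (-7/3, -10/3)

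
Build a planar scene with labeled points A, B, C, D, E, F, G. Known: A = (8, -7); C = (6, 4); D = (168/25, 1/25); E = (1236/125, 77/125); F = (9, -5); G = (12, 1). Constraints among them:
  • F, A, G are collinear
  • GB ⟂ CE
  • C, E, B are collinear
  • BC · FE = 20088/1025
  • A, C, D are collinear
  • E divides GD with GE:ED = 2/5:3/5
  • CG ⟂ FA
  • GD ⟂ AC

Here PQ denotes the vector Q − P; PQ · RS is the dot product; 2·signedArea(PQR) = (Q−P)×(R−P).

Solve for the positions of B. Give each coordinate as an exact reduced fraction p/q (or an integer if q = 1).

B = (11172/1025, -271/1025)

1. B_x = 11172/1025  [C, E, B are collinear ∩ GB ⟂ CE]
2. B_y = -271/1025  [C, E, B are collinear ∩ GB ⟂ CE]
   → B = (11172/1025, -271/1025)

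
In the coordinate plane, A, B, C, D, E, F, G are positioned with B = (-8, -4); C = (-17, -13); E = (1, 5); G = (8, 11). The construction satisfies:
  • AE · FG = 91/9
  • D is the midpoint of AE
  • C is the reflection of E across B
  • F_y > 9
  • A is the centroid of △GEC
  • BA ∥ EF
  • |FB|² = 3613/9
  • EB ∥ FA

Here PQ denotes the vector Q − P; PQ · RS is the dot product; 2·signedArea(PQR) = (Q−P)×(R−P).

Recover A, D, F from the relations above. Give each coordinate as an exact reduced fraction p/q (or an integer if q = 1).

1. A_x = -8/3  [A is the centroid of △GEC]
2. A_y = 1  [A is the centroid of △GEC]
   → A = (-8/3, 1)
3. D_x = -5/6  [D is the midpoint of AE]
4. D_y = 3  [D is the midpoint of AE]
   → D = (-5/6, 3)
5. F_x = 19/3  [EB ∥ FA ∩ BA ∥ EF]
6. F_y = 10  [EB ∥ FA ∩ BA ∥ EF]
   → F = (19/3, 10)

A = (-8/3, 1)
D = (-5/6, 3)
F = (19/3, 10)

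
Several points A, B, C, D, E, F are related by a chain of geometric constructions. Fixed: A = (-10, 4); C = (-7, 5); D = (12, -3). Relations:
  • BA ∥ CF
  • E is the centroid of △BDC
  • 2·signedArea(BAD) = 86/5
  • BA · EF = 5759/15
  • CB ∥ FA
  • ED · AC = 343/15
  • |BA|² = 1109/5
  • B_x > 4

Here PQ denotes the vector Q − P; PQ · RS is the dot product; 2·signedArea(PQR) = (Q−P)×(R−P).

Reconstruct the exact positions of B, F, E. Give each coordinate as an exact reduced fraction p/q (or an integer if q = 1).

1. B_x = 22/5  [line 7·x + 22·y + -176/5 = 0 ∩ |BA|² = 1109/5]
2. B_y = 1/5  [line 7·x + 22·y + -176/5 = 0 ∩ |BA|² = 1109/5]
   → B = (22/5, 1/5)
3. F_x = -107/5  [CB ∥ FA ∩ BA ∥ CF]
4. F_y = 44/5  [CB ∥ FA ∩ BA ∥ CF]
   → F = (-107/5, 44/5)
5. E_x = 47/15  [E is the centroid of △BDC]
6. E_y = 11/15  [E is the centroid of △BDC]
   → E = (47/15, 11/15)

B = (22/5, 1/5)
E = (47/15, 11/15)
F = (-107/5, 44/5)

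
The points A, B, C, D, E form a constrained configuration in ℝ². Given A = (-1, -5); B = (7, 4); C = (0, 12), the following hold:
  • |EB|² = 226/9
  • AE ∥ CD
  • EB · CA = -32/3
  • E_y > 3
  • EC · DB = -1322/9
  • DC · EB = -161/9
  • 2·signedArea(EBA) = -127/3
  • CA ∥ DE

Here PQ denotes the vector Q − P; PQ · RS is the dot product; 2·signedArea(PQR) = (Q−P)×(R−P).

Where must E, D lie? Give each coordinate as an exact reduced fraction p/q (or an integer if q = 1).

1. E_x = 2  [EB · CA = -32/3 ∩ 2·signedArea(EBA) = -127/3]
2. E_y = 11/3  [EB · CA = -32/3 ∩ 2·signedArea(EBA) = -127/3]
   → E = (2, 11/3)
3. D_x = 3  [EC · DB = -1322/9 ∩ CA ∥ DE]
4. D_y = 62/3  [EC · DB = -1322/9 ∩ CA ∥ DE]
   → D = (3, 62/3)

D = (3, 62/3)
E = (2, 11/3)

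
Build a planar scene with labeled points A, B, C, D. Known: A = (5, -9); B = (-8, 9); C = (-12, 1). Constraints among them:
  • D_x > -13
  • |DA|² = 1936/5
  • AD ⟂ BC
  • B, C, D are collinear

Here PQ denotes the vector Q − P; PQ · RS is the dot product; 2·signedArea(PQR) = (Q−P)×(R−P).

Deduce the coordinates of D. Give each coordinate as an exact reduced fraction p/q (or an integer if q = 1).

1. D_x = -63/5  [B, C, D are collinear ∩ AD ⟂ BC]
2. D_y = -1/5  [B, C, D are collinear ∩ AD ⟂ BC]
   → D = (-63/5, -1/5)

D = (-63/5, -1/5)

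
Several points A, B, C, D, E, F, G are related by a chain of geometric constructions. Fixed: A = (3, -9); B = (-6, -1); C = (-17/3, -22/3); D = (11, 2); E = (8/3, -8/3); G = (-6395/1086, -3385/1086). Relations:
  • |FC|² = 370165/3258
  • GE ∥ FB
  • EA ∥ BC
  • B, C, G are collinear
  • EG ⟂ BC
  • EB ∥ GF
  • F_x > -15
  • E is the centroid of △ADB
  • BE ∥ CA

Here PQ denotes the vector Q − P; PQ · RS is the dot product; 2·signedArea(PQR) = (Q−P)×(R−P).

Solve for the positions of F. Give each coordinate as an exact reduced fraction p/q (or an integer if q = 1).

1. F_x = -5269/362  [GE ∥ FB ∩ EB ∥ GF]
2. F_y = -525/362  [GE ∥ FB ∩ EB ∥ GF]
   → F = (-5269/362, -525/362)

F = (-5269/362, -525/362)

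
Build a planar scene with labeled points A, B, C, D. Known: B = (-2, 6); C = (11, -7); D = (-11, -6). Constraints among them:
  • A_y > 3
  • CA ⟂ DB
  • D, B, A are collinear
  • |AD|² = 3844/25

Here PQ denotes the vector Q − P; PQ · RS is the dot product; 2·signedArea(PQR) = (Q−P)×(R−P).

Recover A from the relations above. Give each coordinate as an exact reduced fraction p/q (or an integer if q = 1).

1. A_x = -89/25  [D, B, A are collinear ∩ CA ⟂ DB]
2. A_y = 98/25  [D, B, A are collinear ∩ CA ⟂ DB]
   → A = (-89/25, 98/25)

A = (-89/25, 98/25)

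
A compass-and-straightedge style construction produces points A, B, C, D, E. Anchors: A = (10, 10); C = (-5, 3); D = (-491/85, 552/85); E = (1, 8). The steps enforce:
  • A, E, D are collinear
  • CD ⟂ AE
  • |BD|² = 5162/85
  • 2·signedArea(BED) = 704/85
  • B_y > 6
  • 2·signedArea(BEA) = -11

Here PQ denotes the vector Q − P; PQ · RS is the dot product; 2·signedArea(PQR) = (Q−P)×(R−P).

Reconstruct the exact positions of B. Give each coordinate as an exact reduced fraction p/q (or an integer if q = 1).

1. B_x = 2  [line -2·x + 9·y + -59 = 0 ∩ |BD|² = 5162/85]
2. B_y = 7  [line -2·x + 9·y + -59 = 0 ∩ |BD|² = 5162/85]
   → B = (2, 7)

B = (2, 7)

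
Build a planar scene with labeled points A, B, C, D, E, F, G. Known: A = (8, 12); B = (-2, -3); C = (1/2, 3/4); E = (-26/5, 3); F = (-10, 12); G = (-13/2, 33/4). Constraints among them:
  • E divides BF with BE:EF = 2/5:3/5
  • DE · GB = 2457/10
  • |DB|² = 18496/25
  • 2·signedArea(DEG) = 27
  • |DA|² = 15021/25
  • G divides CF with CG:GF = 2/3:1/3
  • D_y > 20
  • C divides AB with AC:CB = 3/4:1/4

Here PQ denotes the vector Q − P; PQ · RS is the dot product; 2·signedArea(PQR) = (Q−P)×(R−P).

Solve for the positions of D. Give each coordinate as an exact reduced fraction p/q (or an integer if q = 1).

D = (-74/5, 21)

1. D_x = -74/5  [2·signedArea(DEG) = 27 ∩ DE · GB = 2457/10]
2. D_y = 21  [2·signedArea(DEG) = 27 ∩ DE · GB = 2457/10]
   → D = (-74/5, 21)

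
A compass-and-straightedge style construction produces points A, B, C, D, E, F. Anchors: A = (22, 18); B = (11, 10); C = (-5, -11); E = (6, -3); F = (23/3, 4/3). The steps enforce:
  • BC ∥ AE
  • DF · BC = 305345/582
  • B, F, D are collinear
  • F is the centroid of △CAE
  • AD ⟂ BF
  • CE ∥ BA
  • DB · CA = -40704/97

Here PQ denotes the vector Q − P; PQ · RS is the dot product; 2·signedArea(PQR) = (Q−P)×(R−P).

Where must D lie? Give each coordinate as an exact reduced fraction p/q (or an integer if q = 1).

D = (2929/194, 4007/194)

1. D_x = 2929/194  [B, F, D are collinear ∩ AD ⟂ BF]
2. D_y = 4007/194  [B, F, D are collinear ∩ AD ⟂ BF]
   → D = (2929/194, 4007/194)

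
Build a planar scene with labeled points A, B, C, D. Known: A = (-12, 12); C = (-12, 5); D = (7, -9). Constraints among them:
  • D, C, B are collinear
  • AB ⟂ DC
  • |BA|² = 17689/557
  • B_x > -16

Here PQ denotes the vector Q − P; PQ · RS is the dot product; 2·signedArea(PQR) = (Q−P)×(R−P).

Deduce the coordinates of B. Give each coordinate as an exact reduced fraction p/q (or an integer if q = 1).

1. B_x = -8546/557  [D, C, B are collinear ∩ AB ⟂ DC]
2. B_y = 4157/557  [D, C, B are collinear ∩ AB ⟂ DC]
   → B = (-8546/557, 4157/557)

B = (-8546/557, 4157/557)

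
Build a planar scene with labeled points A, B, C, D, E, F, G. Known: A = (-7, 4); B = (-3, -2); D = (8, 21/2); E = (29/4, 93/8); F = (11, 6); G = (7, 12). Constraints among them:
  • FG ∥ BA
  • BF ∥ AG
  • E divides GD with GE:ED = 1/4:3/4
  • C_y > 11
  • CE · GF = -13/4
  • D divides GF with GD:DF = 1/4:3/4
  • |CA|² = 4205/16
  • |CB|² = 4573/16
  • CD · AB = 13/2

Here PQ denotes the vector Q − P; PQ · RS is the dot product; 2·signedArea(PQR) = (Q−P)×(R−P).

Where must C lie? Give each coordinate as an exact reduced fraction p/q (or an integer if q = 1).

1. C_x = 15/2  [line -4·x + 6·y + -75/2 = 0 ∩ |CA|² = 4205/16]
2. C_y = 45/4  [line -4·x + 6·y + -75/2 = 0 ∩ |CA|² = 4205/16]
   → C = (15/2, 45/4)

C = (15/2, 45/4)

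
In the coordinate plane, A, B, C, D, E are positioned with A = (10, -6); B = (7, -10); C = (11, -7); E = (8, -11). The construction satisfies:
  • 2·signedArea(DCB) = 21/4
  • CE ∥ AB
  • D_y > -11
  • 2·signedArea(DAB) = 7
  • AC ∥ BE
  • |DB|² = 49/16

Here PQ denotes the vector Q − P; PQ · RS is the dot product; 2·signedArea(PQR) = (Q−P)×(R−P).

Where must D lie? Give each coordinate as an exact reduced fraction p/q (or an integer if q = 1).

1. D_x = 35/4  [2·signedArea(DCB) = 21/4 ∩ 2·signedArea(DAB) = 7]
2. D_y = -10  [2·signedArea(DCB) = 21/4 ∩ 2·signedArea(DAB) = 7]
   → D = (35/4, -10)

D = (35/4, -10)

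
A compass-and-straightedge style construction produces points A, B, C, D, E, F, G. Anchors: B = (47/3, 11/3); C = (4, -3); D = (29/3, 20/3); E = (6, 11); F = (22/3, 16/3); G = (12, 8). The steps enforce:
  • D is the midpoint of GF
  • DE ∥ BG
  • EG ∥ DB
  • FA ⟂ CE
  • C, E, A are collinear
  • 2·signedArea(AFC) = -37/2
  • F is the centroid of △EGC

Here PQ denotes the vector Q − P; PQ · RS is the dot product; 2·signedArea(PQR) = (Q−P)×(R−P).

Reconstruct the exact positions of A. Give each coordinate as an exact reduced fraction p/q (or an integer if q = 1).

1. A_x = 157/30  [C, E, A are collinear ∩ FA ⟂ CE]
2. A_y = 169/30  [C, E, A are collinear ∩ FA ⟂ CE]
   → A = (157/30, 169/30)

A = (157/30, 169/30)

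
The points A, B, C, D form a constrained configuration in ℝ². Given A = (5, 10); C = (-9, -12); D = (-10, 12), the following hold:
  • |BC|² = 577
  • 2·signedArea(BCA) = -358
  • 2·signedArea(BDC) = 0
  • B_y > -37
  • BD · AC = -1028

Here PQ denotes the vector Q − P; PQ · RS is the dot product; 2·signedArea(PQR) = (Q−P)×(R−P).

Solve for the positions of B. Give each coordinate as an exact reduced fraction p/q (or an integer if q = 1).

1. B_x = -8  [2·signedArea(BDC) = 0 ∩ BD · AC = -1028]
2. B_y = -36  [2·signedArea(BDC) = 0 ∩ BD · AC = -1028]
   → B = (-8, -36)

B = (-8, -36)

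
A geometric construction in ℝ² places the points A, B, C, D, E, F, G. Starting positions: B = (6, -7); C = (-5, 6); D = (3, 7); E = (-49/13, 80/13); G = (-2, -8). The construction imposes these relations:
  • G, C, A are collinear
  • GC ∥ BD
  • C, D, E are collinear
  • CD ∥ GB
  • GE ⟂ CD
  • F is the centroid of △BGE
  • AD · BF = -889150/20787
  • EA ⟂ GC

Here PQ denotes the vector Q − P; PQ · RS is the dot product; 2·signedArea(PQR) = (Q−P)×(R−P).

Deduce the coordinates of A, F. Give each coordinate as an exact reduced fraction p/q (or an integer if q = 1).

A = (-2653/533, 3142/533)
F = (1/13, -115/39)

1. A_x = -2653/533  [G, C, A are collinear ∩ EA ⟂ GC]
2. A_y = 3142/533  [G, C, A are collinear ∩ EA ⟂ GC]
   → A = (-2653/533, 3142/533)
3. F_x = 1/13  [F is the centroid of △BGE]
4. F_y = -115/39  [F is the centroid of △BGE]
   → F = (1/13, -115/39)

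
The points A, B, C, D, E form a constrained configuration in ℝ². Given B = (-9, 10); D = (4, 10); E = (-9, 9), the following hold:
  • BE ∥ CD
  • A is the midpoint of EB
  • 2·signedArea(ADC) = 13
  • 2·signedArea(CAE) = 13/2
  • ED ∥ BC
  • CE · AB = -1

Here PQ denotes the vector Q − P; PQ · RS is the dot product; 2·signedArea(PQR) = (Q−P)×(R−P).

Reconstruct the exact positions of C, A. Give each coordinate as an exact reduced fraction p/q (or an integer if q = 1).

1. C_x = 4  [BE ∥ CD ∩ ED ∥ BC]
2. C_y = 11  [BE ∥ CD ∩ ED ∥ BC]
   → C = (4, 11)
3. A_x = -9  [A is the midpoint of EB]
4. A_y = 19/2  [A is the midpoint of EB]
   → A = (-9, 19/2)

A = (-9, 19/2)
C = (4, 11)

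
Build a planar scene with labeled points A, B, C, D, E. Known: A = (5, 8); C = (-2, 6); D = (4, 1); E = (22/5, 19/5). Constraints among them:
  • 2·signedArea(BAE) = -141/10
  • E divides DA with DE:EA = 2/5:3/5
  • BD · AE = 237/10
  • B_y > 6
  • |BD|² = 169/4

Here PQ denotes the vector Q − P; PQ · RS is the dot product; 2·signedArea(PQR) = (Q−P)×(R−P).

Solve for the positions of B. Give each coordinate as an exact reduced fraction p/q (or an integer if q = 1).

B = (3/2, 7)

1. B_x = 3/2  [BD · AE = 237/10 ∩ 2·signedArea(BAE) = -141/10]
2. B_y = 7  [BD · AE = 237/10 ∩ 2·signedArea(BAE) = -141/10]
   → B = (3/2, 7)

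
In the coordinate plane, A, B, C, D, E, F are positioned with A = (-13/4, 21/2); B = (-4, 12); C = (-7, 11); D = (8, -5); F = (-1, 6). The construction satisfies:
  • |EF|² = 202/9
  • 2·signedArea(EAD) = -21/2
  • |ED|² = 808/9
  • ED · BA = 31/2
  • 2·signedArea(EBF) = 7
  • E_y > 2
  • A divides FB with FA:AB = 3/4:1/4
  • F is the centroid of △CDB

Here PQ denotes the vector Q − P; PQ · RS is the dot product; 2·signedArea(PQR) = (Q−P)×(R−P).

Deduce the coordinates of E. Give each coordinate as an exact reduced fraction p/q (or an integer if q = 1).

E = (2, 7/3)

1. E_x = 2  [2·signedArea(EAD) = -21/2 ∩ ED · BA = 31/2]
2. E_y = 7/3  [2·signedArea(EAD) = -21/2 ∩ ED · BA = 31/2]
   → E = (2, 7/3)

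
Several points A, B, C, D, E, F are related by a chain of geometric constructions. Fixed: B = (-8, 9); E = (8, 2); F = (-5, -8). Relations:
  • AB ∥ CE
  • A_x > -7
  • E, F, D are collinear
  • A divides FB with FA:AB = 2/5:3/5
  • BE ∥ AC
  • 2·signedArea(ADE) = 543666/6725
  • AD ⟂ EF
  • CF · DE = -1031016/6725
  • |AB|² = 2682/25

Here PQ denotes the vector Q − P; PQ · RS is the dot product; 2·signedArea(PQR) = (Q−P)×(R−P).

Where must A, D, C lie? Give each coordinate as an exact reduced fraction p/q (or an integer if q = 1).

A = (-31/5, -6/5)
C = (49/5, -41/5)
D = (-3319/1345, -1628/269)

1. A_x = -31/5  [A divides FB with FA:AB = 2/5:3/5]
2. A_y = -6/5  [A divides FB with FA:AB = 2/5:3/5]
   → A = (-31/5, -6/5)
3. D_x = -3319/1345  [E, F, D are collinear ∩ AD ⟂ EF]
4. D_y = -1628/269  [E, F, D are collinear ∩ AD ⟂ EF]
   → D = (-3319/1345, -1628/269)
5. C_x = 49/5  [AB ∥ CE ∩ BE ∥ AC]
6. C_y = -41/5  [AB ∥ CE ∩ BE ∥ AC]
   → C = (49/5, -41/5)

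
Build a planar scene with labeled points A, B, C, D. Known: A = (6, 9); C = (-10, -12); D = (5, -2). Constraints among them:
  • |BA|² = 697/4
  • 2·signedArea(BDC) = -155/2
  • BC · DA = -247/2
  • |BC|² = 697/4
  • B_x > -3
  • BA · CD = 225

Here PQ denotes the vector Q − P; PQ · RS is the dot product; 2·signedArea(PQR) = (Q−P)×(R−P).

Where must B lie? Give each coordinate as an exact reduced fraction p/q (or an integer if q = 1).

1. B_x = -2  [2·signedArea(BDC) = -155/2 ∩ BA · CD = 225]
2. B_y = -3/2  [2·signedArea(BDC) = -155/2 ∩ BA · CD = 225]
   → B = (-2, -3/2)

B = (-2, -3/2)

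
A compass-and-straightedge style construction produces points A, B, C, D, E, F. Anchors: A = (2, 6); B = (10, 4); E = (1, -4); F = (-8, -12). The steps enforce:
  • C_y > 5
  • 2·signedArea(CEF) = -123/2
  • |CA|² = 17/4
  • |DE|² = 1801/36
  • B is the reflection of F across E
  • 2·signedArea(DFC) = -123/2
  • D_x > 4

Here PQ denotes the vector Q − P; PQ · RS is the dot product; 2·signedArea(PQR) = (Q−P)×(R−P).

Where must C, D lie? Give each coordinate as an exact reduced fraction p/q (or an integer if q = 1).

1. C_x = 4  [line 8·x + -9·y + 35/2 = 0 ∩ |CA|² = 17/4]
2. C_y = 11/2  [line 8·x + -9·y + 35/2 = 0 ∩ |CA|² = 17/4]
   → C = (4, 11/2)
3. D_x = 5  [line -35/2·x + 12·y + 131/2 = 0 ∩ |DE|² = 1801/36]
4. D_y = 11/6  [line -35/2·x + 12·y + 131/2 = 0 ∩ |DE|² = 1801/36]
   → D = (5, 11/6)

C = (4, 11/2)
D = (5, 11/6)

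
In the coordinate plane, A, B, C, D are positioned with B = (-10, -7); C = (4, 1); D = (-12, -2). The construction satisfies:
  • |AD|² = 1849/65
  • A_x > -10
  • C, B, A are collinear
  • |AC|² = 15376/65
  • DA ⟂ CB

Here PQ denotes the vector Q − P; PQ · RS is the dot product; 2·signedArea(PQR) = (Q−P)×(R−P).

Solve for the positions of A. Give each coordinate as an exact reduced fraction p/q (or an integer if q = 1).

A = (-608/65, -431/65)

1. A_x = -608/65  [C, B, A are collinear ∩ DA ⟂ CB]
2. A_y = -431/65  [C, B, A are collinear ∩ DA ⟂ CB]
   → A = (-608/65, -431/65)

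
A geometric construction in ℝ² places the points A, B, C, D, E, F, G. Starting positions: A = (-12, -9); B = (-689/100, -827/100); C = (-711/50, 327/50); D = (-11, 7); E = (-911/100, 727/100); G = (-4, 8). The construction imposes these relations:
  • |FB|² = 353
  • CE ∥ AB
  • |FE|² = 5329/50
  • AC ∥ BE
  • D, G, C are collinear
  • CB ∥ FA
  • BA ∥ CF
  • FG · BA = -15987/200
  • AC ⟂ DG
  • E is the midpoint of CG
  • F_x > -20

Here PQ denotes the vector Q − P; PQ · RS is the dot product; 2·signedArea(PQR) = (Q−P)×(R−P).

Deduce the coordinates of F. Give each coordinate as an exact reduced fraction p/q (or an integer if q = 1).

F = (-1933/100, 581/100)

1. F_x = -1933/100  [CB ∥ FA ∩ BA ∥ CF]
2. F_y = 581/100  [CB ∥ FA ∩ BA ∥ CF]
   → F = (-1933/100, 581/100)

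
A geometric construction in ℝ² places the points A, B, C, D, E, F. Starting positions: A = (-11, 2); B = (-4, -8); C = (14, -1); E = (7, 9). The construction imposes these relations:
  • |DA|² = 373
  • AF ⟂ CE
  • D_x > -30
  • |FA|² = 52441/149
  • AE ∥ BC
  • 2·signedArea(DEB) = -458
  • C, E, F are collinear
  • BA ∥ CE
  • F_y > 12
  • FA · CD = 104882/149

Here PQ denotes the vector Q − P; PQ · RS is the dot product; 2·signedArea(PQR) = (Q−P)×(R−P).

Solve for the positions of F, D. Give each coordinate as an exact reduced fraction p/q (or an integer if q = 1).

1. F_x = 651/149  [C, E, F are collinear ∩ AF ⟂ CE]
2. F_y = 1901/149  [C, E, F are collinear ∩ AF ⟂ CE]
   → F = (651/149, 1901/149)
3. D_x = -29  [2·signedArea(DEB) = -458 ∩ FA · CD = 104882/149]
4. D_y = -5  [2·signedArea(DEB) = -458 ∩ FA · CD = 104882/149]
   → D = (-29, -5)

D = (-29, -5)
F = (651/149, 1901/149)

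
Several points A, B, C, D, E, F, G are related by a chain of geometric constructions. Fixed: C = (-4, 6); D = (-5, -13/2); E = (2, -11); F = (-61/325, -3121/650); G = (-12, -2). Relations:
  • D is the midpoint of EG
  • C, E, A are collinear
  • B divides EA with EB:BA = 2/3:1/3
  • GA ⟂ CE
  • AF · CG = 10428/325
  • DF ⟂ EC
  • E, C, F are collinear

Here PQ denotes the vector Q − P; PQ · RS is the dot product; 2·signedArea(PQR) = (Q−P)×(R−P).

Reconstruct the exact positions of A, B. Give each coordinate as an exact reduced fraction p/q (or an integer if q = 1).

1. A_x = -772/325  [C, E, A are collinear ∩ GA ⟂ CE]
2. A_y = 454/325  [C, E, A are collinear ∩ GA ⟂ CE]
   → A = (-772/325, 454/325)
3. B_x = -298/325  [B divides EA with EB:BA = 2/3:1/3]
4. B_y = -889/325  [B divides EA with EB:BA = 2/3:1/3]
   → B = (-298/325, -889/325)

A = (-772/325, 454/325)
B = (-298/325, -889/325)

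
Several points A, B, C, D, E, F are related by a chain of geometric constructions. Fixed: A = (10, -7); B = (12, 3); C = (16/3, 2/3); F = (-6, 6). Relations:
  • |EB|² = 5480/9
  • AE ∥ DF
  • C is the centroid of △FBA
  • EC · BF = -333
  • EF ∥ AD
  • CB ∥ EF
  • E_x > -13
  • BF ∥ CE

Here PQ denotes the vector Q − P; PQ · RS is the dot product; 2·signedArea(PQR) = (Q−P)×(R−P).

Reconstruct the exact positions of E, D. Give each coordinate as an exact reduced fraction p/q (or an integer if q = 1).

D = (50/3, -14/3)
E = (-38/3, 11/3)

1. E_x = -38/3  [CB ∥ EF ∩ BF ∥ CE]
2. E_y = 11/3  [CB ∥ EF ∩ BF ∥ CE]
   → E = (-38/3, 11/3)
3. D_x = 50/3  [AE ∥ DF ∩ EF ∥ AD]
4. D_y = -14/3  [AE ∥ DF ∩ EF ∥ AD]
   → D = (50/3, -14/3)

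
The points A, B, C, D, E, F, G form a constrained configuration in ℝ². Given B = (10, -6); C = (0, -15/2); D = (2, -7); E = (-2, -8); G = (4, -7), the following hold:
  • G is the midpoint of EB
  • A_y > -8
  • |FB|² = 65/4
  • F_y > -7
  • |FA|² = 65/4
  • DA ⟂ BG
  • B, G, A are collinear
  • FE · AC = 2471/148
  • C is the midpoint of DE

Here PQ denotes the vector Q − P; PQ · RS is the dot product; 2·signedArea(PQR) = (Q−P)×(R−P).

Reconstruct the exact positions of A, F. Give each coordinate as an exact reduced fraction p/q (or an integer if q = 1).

1. A_x = 76/37  [B, G, A are collinear ∩ DA ⟂ BG]
2. A_y = -271/37  [B, G, A are collinear ∩ DA ⟂ BG]
   → A = (76/37, -271/37)
3. F_x = 6  [line 76/37·x + 13/74·y + -1655/148 = 0 ∩ |FA|² = 65/4]
4. F_y = -13/2  [line 76/37·x + 13/74·y + -1655/148 = 0 ∩ |FA|² = 65/4]
   → F = (6, -13/2)

A = (76/37, -271/37)
F = (6, -13/2)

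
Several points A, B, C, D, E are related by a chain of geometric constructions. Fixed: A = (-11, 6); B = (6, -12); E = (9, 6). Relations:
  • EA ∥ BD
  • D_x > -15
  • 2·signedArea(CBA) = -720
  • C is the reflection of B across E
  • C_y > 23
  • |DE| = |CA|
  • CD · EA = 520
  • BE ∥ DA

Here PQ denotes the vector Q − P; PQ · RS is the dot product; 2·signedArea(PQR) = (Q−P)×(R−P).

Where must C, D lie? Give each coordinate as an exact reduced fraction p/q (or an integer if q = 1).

C = (12, 24)
D = (-14, -12)

1. C_x = 12  [C is the reflection of B across E]
2. C_y = 24  [C is the reflection of B across E]
   → C = (12, 24)
3. D_x = -14  [BE ∥ DA ∩ EA ∥ BD]
4. D_y = -12  [BE ∥ DA ∩ EA ∥ BD]
   → D = (-14, -12)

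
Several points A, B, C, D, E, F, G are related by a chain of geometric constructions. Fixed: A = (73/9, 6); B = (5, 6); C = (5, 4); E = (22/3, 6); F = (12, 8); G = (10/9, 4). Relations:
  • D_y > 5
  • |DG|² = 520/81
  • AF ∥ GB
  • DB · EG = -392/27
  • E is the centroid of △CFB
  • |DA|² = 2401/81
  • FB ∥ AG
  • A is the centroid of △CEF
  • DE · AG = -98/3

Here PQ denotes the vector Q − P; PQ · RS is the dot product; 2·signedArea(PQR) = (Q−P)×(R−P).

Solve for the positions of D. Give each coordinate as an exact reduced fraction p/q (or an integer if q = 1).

D = (8/3, 6)

1. D_x = 8/3  [DB · EG = -392/27 ∩ DE · AG = -98/3]
2. D_y = 6  [DB · EG = -392/27 ∩ DE · AG = -98/3]
   → D = (8/3, 6)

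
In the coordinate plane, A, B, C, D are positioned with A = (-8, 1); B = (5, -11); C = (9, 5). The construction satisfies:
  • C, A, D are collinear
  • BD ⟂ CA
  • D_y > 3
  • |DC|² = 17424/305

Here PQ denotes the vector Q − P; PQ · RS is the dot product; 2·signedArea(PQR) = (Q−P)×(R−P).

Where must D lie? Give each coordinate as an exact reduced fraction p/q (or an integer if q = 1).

D = (501/305, 997/305)

1. D_x = 501/305  [C, A, D are collinear ∩ BD ⟂ CA]
2. D_y = 997/305  [C, A, D are collinear ∩ BD ⟂ CA]
   → D = (501/305, 997/305)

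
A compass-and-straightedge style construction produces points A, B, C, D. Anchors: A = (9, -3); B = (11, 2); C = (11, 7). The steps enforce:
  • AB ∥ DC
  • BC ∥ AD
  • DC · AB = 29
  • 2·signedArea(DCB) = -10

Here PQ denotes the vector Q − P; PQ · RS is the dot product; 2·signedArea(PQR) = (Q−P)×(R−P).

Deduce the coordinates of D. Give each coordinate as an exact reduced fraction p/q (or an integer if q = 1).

D = (9, 2)

1. D_x = 9  [AB ∥ DC ∩ BC ∥ AD]
2. D_y = 2  [AB ∥ DC ∩ BC ∥ AD]
   → D = (9, 2)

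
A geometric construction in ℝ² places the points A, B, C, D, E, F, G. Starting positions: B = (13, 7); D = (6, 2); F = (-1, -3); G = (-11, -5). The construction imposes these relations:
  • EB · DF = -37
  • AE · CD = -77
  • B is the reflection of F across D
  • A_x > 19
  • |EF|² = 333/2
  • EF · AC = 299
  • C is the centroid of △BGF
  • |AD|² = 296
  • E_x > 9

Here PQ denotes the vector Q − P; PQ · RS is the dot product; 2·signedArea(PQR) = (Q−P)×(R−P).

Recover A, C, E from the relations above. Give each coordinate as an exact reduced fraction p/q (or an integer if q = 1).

A = (20, 12)
C = (1/3, -1/3)
E = (19/2, 9/2)

1. C_x = 1/3  [C is the centroid of △BGF]
2. C_y = -1/3  [C is the centroid of △BGF]
   → C = (1/3, -1/3)
3. E_x = 19/2  [line 7·x + 5·y + -89 = 0 ∩ |EF|² = 333/2]
4. E_y = 9/2  [line 7·x + 5·y + -89 = 0 ∩ |EF|² = 333/2]
   → E = (19/2, 9/2)
5. A_x = 20  [AE · CD = -77 ∩ EF · AC = 299]
6. A_y = 12  [AE · CD = -77 ∩ EF · AC = 299]
   → A = (20, 12)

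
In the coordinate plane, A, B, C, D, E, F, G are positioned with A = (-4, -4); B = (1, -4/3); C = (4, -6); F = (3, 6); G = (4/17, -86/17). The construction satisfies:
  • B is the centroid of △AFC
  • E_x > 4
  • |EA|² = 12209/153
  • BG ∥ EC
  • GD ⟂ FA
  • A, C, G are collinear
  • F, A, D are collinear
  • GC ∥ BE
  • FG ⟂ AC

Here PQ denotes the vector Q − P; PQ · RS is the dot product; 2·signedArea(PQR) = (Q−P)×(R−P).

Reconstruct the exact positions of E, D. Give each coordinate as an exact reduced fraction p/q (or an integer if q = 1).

D = (-7864/2533, -6892/2533)
E = (81/17, -116/51)

1. E_x = 81/17  [BG ∥ EC ∩ GC ∥ BE]
2. E_y = -116/51  [BG ∥ EC ∩ GC ∥ BE]
   → E = (81/17, -116/51)
3. D_x = -7864/2533  [F, A, D are collinear ∩ GD ⟂ FA]
4. D_y = -6892/2533  [F, A, D are collinear ∩ GD ⟂ FA]
   → D = (-7864/2533, -6892/2533)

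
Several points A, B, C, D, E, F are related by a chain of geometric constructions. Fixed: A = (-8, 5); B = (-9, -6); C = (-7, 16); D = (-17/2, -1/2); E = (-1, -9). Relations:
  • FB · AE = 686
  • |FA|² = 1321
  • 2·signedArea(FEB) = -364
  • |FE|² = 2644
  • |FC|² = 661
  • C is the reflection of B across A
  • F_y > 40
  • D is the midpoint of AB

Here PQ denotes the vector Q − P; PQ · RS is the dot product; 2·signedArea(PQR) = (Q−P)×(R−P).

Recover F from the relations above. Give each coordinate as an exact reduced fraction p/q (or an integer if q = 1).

1. F_x = -13  [2·signedArea(FEB) = -364 ∩ FB · AE = 686]
2. F_y = 41  [2·signedArea(FEB) = -364 ∩ FB · AE = 686]
   → F = (-13, 41)

F = (-13, 41)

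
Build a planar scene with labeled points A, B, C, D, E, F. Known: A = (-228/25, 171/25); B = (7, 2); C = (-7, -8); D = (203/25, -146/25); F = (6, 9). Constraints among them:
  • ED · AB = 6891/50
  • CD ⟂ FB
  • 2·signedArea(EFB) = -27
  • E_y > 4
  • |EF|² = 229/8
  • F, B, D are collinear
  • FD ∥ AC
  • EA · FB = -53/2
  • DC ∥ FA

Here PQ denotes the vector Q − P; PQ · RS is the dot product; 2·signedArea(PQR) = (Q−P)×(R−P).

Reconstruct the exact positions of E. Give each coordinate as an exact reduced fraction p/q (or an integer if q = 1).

1. E_x = 11/4  [EA · FB = -53/2 ∩ 2·signedArea(EFB) = -27]
2. E_y = 19/4  [EA · FB = -53/2 ∩ 2·signedArea(EFB) = -27]
   → E = (11/4, 19/4)

E = (11/4, 19/4)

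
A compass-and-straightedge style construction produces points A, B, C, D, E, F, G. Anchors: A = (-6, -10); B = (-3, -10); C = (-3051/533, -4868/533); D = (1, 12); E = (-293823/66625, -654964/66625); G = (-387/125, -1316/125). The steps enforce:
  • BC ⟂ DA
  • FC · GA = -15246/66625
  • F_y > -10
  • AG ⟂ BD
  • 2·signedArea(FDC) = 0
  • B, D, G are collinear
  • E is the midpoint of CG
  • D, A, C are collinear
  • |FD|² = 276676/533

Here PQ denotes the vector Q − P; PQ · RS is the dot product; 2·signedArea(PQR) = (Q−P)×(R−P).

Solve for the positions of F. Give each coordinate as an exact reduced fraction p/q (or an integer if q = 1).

1. F_x = -3149/533  [2·signedArea(FDC) = 0 ∩ FC · GA = -15246/66625]
2. F_y = -5176/533  [2·signedArea(FDC) = 0 ∩ FC · GA = -15246/66625]
   → F = (-3149/533, -5176/533)

F = (-3149/533, -5176/533)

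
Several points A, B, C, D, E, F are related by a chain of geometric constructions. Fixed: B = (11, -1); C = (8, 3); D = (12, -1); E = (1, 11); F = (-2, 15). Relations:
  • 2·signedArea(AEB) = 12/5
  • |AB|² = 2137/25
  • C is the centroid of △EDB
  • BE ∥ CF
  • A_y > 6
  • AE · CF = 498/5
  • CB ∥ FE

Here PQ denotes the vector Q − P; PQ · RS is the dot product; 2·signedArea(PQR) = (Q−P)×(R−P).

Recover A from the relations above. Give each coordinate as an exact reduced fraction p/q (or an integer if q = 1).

1. A_x = 26/5  [AE · CF = 498/5 ∩ 2·signedArea(AEB) = 12/5]
2. A_y = 31/5  [AE · CF = 498/5 ∩ 2·signedArea(AEB) = 12/5]
   → A = (26/5, 31/5)

A = (26/5, 31/5)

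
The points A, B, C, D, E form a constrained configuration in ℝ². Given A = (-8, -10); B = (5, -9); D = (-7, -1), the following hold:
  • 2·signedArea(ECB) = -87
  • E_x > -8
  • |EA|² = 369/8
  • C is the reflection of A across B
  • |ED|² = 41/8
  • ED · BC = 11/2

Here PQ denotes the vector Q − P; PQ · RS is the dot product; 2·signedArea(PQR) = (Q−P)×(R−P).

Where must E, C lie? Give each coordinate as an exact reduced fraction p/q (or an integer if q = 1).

1. C_x = 18  [C is the reflection of A across B]
2. C_y = -8  [C is the reflection of A across B]
   → C = (18, -8)
3. E_x = -29/4  [2·signedArea(ECB) = -87 ∩ ED · BC = 11/2]
4. E_y = -13/4  [2·signedArea(ECB) = -87 ∩ ED · BC = 11/2]
   → E = (-29/4, -13/4)

C = (18, -8)
E = (-29/4, -13/4)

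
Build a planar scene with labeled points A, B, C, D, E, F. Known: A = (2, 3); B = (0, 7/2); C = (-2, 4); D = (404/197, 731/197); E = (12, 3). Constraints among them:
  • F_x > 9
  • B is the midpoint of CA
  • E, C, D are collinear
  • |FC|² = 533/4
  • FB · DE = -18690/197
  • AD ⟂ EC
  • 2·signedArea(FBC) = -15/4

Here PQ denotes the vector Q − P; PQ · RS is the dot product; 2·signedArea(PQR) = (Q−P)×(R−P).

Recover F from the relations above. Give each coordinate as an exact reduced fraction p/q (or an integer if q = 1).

F = (19/2, 3)

1. F_x = 19/2  [2·signedArea(FBC) = -15/4 ∩ FB · DE = -18690/197]
2. F_y = 3  [2·signedArea(FBC) = -15/4 ∩ FB · DE = -18690/197]
   → F = (19/2, 3)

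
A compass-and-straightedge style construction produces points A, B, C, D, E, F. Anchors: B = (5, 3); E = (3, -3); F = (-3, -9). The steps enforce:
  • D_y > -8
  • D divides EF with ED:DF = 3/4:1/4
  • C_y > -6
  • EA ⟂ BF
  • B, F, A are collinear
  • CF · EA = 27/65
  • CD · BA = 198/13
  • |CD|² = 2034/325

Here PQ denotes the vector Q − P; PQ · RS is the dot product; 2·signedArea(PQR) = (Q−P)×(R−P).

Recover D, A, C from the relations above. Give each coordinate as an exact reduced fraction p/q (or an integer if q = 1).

1. D_x = -3/2  [D divides EF with ED:DF = 3/4:1/4]
2. D_y = -15/2  [D divides EF with ED:DF = 3/4:1/4]
   → D = (-3/2, -15/2)
3. A_x = 21/13  [B, F, A are collinear ∩ EA ⟂ BF]
4. A_y = -27/13  [B, F, A are collinear ∩ EA ⟂ BF]
   → A = (21/13, -27/13)
5. C_x = -33/130  [CF · EA = 27/65 ∩ CD · BA = 198/13]
6. C_y = -693/130  [CF · EA = 27/65 ∩ CD · BA = 198/13]
   → C = (-33/130, -693/130)

A = (21/13, -27/13)
C = (-33/130, -693/130)
D = (-3/2, -15/2)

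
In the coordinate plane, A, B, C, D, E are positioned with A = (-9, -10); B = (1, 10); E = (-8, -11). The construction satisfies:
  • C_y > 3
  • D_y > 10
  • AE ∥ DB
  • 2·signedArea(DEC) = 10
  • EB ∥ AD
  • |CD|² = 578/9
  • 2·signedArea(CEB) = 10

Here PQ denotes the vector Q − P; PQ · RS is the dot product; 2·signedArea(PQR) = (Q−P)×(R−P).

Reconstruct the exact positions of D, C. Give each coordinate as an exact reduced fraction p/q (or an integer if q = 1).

1. D_x = 0  [AE ∥ DB ∩ EB ∥ AD]
2. D_y = 11  [AE ∥ DB ∩ EB ∥ AD]
   → D = (0, 11)
3. C_x = -7/3  [2·signedArea(CEB) = 10 ∩ 2·signedArea(DEC) = 10]
4. C_y = 10/3  [2·signedArea(CEB) = 10 ∩ 2·signedArea(DEC) = 10]
   → C = (-7/3, 10/3)

C = (-7/3, 10/3)
D = (0, 11)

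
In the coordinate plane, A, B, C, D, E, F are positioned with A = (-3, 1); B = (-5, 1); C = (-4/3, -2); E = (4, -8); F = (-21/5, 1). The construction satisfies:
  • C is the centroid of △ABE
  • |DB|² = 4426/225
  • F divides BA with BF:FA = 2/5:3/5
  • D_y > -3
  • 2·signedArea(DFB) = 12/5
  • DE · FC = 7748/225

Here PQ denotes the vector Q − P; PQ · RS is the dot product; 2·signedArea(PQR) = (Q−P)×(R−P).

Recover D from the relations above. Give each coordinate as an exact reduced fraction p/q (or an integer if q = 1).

1. D_x = -26/15  [2·signedArea(DFB) = 12/5 ∩ DE · FC = 7748/225]
2. D_y = -2  [2·signedArea(DFB) = 12/5 ∩ DE · FC = 7748/225]
   → D = (-26/15, -2)

D = (-26/15, -2)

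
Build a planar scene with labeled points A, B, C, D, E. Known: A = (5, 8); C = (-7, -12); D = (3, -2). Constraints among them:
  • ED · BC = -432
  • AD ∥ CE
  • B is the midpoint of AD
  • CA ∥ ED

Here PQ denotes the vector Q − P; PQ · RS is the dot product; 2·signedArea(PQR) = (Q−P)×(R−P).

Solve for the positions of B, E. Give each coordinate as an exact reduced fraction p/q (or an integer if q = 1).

1. B_x = 4  [B is the midpoint of AD]
2. B_y = 3  [B is the midpoint of AD]
   → B = (4, 3)
3. E_x = -9  [CA ∥ ED ∩ AD ∥ CE]
4. E_y = -22  [CA ∥ ED ∩ AD ∥ CE]
   → E = (-9, -22)

B = (4, 3)
E = (-9, -22)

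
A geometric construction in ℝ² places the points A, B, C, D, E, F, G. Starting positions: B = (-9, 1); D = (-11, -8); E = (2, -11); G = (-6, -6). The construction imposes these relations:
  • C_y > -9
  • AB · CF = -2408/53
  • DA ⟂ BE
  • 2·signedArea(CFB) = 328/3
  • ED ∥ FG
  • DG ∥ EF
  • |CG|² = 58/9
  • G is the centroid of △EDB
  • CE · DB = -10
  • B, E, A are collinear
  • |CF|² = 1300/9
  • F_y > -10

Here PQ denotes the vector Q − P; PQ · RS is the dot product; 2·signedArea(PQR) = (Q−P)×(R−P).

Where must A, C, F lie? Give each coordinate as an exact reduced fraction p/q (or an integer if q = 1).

1. A_x = -1439/265  [B, E, A are collinear ∩ DA ⟂ BE]
2. A_y = -767/265  [B, E, A are collinear ∩ DA ⟂ BE]
   → A = (-1439/265, -767/265)
3. F_x = 7  [ED ∥ FG ∩ DG ∥ EF]
4. F_y = -9  [ED ∥ FG ∩ DG ∥ EF]
   → F = (7, -9)
5. C_x = -5  [2·signedArea(CFB) = 328/3 ∩ AB · CF = -2408/53]
6. C_y = -25/3  [2·signedArea(CFB) = 328/3 ∩ AB · CF = -2408/53]
   → C = (-5, -25/3)

A = (-1439/265, -767/265)
C = (-5, -25/3)
F = (7, -9)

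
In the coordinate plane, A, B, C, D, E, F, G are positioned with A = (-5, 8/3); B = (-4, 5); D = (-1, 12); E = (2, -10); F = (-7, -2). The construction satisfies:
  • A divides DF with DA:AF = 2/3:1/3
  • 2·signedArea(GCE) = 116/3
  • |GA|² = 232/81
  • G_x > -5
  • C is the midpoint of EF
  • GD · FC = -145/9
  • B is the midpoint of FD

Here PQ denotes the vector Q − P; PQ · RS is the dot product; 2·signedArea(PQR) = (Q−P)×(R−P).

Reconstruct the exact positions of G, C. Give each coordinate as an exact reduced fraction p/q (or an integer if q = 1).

C = (-5/2, -6)
G = (-13/3, 38/9)

1. C_x = -5/2  [C is the midpoint of EF]
2. C_y = -6  [C is the midpoint of EF]
   → C = (-5/2, -6)
3. G_x = -13/3  [2·signedArea(GCE) = 116/3 ∩ GD · FC = -145/9]
4. G_y = 38/9  [2·signedArea(GCE) = 116/3 ∩ GD · FC = -145/9]
   → G = (-13/3, 38/9)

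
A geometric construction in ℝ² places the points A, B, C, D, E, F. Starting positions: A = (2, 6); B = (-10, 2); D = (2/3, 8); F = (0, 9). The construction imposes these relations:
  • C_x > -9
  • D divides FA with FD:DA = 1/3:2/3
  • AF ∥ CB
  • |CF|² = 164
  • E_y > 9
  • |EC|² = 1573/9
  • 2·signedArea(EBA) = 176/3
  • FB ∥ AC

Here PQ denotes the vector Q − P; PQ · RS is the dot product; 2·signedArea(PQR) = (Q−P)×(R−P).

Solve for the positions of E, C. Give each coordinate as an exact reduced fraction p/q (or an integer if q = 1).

C = (-8, -1)
E = (-2/3, 10)

1. C_x = -8  [AF ∥ CB ∩ FB ∥ AC]
2. C_y = -1  [AF ∥ CB ∩ FB ∥ AC]
   → C = (-8, -1)
3. E_x = -2/3  [line -4·x + 12·y + -368/3 = 0 ∩ |EC|² = 1573/9]
4. E_y = 10  [line -4·x + 12·y + -368/3 = 0 ∩ |EC|² = 1573/9]
   → E = (-2/3, 10)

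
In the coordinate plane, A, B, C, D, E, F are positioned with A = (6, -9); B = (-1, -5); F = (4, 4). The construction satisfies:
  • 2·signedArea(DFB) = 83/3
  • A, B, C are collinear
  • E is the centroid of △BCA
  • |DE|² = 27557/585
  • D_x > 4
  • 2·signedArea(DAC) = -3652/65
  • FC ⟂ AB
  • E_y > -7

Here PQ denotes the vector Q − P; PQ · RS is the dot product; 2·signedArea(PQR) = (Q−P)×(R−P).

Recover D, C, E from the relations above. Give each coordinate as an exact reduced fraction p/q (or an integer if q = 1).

C = (-72/65, -321/65)
D = (14/3, -1/3)
E = (253/195, -1231/195)

1. C_x = -72/65  [A, B, C are collinear ∩ FC ⟂ AB]
2. C_y = -321/65  [A, B, C are collinear ∩ FC ⟂ AB]
   → C = (-72/65, -321/65)
3. E_x = 253/195  [E is the centroid of △BCA]
4. E_y = -1231/195  [E is the centroid of △BCA]
   → E = (253/195, -1231/195)
5. D_x = 14/3  [2·signedArea(DFB) = 83/3 ∩ 2·signedArea(DAC) = -3652/65]
6. D_y = -1/3  [2·signedArea(DFB) = 83/3 ∩ 2·signedArea(DAC) = -3652/65]
   → D = (14/3, -1/3)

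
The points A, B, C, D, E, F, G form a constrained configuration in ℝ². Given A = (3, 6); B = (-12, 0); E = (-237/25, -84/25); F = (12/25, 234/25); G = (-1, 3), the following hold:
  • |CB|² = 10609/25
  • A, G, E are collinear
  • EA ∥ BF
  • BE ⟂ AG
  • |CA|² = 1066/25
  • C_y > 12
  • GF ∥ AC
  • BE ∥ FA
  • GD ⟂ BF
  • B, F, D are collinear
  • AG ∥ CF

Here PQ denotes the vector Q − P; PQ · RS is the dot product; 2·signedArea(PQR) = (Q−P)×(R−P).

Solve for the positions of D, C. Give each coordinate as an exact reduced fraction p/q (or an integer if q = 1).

C = (112/25, 309/25)
D = (-88/25, 159/25)

1. D_x = -88/25  [B, F, D are collinear ∩ GD ⟂ BF]
2. D_y = 159/25  [B, F, D are collinear ∩ GD ⟂ BF]
   → D = (-88/25, 159/25)
3. C_x = 112/25  [AG ∥ CF ∩ GF ∥ AC]
4. C_y = 309/25  [AG ∥ CF ∩ GF ∥ AC]
   → C = (112/25, 309/25)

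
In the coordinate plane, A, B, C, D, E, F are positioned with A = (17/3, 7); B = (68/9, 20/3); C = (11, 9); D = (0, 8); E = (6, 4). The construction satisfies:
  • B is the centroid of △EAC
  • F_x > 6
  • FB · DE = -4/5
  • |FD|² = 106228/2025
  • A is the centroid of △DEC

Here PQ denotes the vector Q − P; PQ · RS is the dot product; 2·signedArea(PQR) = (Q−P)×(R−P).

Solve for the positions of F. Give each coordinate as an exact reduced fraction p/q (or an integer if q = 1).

F = (298/45, 76/15)

1. F_x = 298/45  [line -6·x + 4·y + 292/15 = 0 ∩ |FD|² = 106228/2025]
2. F_y = 76/15  [line -6·x + 4·y + 292/15 = 0 ∩ |FD|² = 106228/2025]
   → F = (298/45, 76/15)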